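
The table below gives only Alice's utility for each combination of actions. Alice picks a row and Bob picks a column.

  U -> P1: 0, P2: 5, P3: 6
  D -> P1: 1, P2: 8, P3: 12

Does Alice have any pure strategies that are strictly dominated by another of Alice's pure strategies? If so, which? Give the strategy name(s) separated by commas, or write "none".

U: dominated, since D does at least as well everywhere (P1: 1>0, P2: 8>5, P3: 12>6).
D: no other strategy beats it everywhere (U at P1 (1>0)).

U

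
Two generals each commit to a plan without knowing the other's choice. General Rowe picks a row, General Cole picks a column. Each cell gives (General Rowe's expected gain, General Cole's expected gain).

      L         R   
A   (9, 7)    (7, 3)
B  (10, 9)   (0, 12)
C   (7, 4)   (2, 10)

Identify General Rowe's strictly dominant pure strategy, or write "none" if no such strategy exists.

A fails to dominate B at L (9<10).
B fails to dominate A at R (0<7).
C fails to dominate A at L (7<9).
No single strategy dominates all the others.

none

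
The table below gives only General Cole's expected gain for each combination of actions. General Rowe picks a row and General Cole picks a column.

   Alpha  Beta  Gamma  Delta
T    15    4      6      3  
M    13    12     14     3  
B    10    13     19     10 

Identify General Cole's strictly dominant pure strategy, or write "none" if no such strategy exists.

none

Alpha fails to dominate Beta at B (10<13).
Beta fails to dominate Alpha at T (4<15).
Gamma fails to dominate Alpha at T (6<15).
Delta fails to dominate Alpha at T (3<15).
No single strategy dominates all the others.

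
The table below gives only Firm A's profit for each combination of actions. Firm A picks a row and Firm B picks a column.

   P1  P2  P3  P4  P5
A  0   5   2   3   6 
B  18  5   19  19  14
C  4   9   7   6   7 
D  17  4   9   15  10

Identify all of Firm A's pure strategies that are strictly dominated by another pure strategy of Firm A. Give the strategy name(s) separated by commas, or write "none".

A: dominated, since C does at least as well everywhere (P1: 4>0, P2: 9>5, P3: 7>2, P4: 6>3, P5: 7>6).
Nothing dominates B: A at P1 (18>0); C at P1 (18>4); D at P1 (18>17).
Nothing dominates C: A at P1 (4>0); B at P2 (9>5); D at P2 (9>4).
D is strictly dominated by B (P1: 18>17, P2: 5>4, P3: 19>9, P4: 19>15, P5: 14>10).

A, D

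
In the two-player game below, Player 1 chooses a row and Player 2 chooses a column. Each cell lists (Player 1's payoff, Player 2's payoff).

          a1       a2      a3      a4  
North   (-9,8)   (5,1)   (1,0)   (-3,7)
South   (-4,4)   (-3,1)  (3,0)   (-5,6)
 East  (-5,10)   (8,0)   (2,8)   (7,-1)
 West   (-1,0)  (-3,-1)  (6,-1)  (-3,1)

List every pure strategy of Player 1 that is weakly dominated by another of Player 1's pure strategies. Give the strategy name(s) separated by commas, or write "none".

North is weakly dominated by East (a1: -5>-9, a2: 8>5, a3: 2>1, a4: 7>-3).
South is weakly dominated by West (a1: -1>-4, a2: -3=-3, a3: 6>3, a4: -3>-5).
East: no other strategy beats it everywhere (North at a1 (-5>-9); South at a2 (8>-3); West at a2 (8>-3)).
West is not dominated — it holds its own against North at a1 (-1>-9); South at a1 (-1>-4); East at a1 (-1>-5).

North, South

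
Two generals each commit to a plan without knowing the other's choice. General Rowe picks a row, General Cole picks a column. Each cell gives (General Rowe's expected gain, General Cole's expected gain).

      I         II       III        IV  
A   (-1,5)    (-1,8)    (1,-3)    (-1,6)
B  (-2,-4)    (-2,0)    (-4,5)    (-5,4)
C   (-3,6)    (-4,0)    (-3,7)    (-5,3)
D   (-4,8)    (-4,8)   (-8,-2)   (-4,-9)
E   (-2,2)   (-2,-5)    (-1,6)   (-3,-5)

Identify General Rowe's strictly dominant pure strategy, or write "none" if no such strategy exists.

A

A vs B: I: -1>-2, II: -1>-2, III: 1>-4, IV: -1>-5.
A vs C: I: -1>-3, II: -1>-4, III: 1>-3, IV: -1>-5.
A vs D: I: -1>-4, II: -1>-4, III: 1>-8, IV: -1>-4.
A vs E: I: -1>-2, II: -1>-2, III: 1>-1, IV: -1>-3.
A strictly beats every other strategy against every opponent action, so it is strictly dominant.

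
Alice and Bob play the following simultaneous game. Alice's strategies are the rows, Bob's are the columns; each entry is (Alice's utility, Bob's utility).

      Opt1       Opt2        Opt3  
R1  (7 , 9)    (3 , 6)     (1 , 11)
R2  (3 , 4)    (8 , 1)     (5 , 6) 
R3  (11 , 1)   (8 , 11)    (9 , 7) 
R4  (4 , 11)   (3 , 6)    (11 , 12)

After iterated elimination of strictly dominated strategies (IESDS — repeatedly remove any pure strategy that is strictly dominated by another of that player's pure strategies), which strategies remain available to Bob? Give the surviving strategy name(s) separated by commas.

Opt2, Opt3

Alice's strategy R1 is strictly dominated by R3 (Opt1: 11>7, Opt2: 8>3, Opt3: 9>1) and is removed.
For Bob, Opt3 strictly dominates Opt1 on the remaining rows (R2: 6>4, R3: 7>1, R4: 12>11); eliminate Opt1.
Among the remaining strategies, none is strictly dominated by another pure strategy of the same player, so the elimination stops.
Surviving strategies — Alice: {R2, R3, R4}; Bob: {Opt2, Opt3}.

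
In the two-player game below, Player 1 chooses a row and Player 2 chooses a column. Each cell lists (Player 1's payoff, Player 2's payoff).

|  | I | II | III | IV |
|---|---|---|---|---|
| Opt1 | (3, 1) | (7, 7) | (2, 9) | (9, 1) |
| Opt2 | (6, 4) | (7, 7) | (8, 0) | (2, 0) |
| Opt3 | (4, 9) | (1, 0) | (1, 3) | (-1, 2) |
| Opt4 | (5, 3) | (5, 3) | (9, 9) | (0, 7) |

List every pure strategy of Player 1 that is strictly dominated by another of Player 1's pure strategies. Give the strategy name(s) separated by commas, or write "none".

Opt3

Opt1: no other strategy beats it everywhere (Opt2 at II (7=7); Opt3 at II (7>1); Opt4 at II (7>5)).
Opt2 is not dominated — it holds its own against Opt1 at I (6>3); Opt3 at I (6>4); Opt4 at I (6>5).
Opt2 strictly dominates Opt3 — I: 6>4, II: 7>1, III: 8>1, IV: 2>-1.
Opt4 is not dominated — it holds its own against Opt1 at I (5>3); Opt2 at III (9>8); Opt3 at I (5>4).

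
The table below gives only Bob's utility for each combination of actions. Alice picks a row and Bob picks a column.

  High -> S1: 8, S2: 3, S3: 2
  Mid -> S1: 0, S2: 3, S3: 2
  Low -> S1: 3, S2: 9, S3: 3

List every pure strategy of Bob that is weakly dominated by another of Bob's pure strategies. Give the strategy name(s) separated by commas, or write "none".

S3

S1 is not dominated — it holds its own against S2 at High (8>3); S3 at High (8>2).
S2: no other strategy beats it everywhere (S1 at Mid (3>0); S3 at High (3>2)).
S3 is weakly dominated by S2 (High: 3>2, Mid: 3>2, Low: 9>3).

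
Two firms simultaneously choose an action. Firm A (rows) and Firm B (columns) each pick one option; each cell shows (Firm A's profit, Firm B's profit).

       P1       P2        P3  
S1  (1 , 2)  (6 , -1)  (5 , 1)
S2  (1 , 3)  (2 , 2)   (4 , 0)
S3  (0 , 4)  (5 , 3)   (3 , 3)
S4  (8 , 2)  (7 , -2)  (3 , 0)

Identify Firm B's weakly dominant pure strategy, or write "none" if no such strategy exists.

P1

P1 vs P2: S1: 2>-1, S2: 3>2, S3: 4>3, S4: 2>-2.
P1 vs P3: S1: 2>1, S2: 3>0, S3: 4>3, S4: 2>0.
P1 is at least as good as every other strategy against every opponent action, so it is weakly dominant.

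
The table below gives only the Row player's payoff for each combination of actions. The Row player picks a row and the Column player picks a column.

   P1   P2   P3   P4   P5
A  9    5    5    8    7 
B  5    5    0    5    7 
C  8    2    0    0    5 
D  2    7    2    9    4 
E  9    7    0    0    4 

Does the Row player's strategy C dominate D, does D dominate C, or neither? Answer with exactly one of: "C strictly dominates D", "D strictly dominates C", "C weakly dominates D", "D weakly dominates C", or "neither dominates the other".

neither dominates the other

Compare C to D across each choice by the Column player: P1: 8>2, P2: 2<7, P3: 0<2, P4: 0<9, P5: 5>4.
C does better at P1, P5 but worse at P2, P3, P4; neither strategy dominates the other.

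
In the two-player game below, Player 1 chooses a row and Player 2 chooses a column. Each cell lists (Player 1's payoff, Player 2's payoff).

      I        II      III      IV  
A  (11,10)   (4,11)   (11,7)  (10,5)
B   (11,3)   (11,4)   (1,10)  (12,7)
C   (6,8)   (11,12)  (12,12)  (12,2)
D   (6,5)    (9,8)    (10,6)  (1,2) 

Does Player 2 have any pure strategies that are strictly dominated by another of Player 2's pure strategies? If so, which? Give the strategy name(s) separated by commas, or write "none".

II strictly dominates I — A: 11>10, B: 4>3, C: 12>8, D: 8>5.
II is not dominated — it holds its own against I at A (11>10); III at A (11>7); IV at A (11>5).
Nothing dominates III: I at B (10>3); II at B (10>4); IV at A (7>5).
IV is strictly dominated by III (A: 7>5, B: 10>7, C: 12>2, D: 6>2).

I, IV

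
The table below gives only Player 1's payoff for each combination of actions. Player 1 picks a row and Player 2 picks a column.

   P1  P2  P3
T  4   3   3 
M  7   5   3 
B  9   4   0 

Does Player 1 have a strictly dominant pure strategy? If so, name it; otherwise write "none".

none

T fails to dominate M at P1 (4<7).
M fails to dominate T at P3 (3=3).
B fails to dominate T at P3 (0<3).
No single strategy dominates all the others.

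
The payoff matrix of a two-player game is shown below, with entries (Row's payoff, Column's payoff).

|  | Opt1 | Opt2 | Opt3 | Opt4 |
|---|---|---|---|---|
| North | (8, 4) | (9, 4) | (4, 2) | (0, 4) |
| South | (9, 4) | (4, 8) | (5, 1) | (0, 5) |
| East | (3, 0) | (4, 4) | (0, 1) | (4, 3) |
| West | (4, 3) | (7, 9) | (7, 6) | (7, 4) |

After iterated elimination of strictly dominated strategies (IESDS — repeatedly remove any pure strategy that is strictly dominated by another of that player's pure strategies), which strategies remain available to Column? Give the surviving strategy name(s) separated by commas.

Opt1, Opt2, Opt4

Row East is eliminated: West beats it against every remaining column (Opt1: 4>3, Opt2: 7>4, Opt3: 7>0, Opt4: 7>4).
For Column, Opt2 strictly dominates Opt3 on the remaining rows (North: 4>2, South: 8>1, West: 9>6); eliminate Opt3.
Among the remaining strategies, none is strictly dominated by another pure strategy of the same player, so the elimination stops.
Surviving strategies — Row: {North, South, West}; Column: {Opt1, Opt2, Opt4}.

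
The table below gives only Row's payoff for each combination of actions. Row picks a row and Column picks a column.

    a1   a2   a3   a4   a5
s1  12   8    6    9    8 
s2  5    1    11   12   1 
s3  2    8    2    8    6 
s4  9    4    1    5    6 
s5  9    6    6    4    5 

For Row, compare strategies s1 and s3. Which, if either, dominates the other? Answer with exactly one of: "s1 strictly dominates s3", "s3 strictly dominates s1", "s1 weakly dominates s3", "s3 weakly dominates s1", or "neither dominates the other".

Compare s1 to s3 across each choice by Column: a1: 12>2, a2: 8=8, a3: 6>2, a4: 9>8, a5: 8>6.
s1 is at least as good everywhere and strictly better somewhere (tied only at a2), so s1 weakly but not strictly dominates s3.

s1 weakly dominates s3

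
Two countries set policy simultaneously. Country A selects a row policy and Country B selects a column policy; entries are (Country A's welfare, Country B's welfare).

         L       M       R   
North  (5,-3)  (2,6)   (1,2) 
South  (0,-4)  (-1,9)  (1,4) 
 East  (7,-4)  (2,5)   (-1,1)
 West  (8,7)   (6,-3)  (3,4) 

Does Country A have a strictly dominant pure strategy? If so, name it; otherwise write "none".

West vs North: L: 8>5, M: 6>2, R: 3>1.
West vs South: L: 8>0, M: 6>-1, R: 3>1.
West vs East: L: 8>7, M: 6>2, R: 3>-1.
West strictly beats every other strategy against every opponent action, so it is strictly dominant.

West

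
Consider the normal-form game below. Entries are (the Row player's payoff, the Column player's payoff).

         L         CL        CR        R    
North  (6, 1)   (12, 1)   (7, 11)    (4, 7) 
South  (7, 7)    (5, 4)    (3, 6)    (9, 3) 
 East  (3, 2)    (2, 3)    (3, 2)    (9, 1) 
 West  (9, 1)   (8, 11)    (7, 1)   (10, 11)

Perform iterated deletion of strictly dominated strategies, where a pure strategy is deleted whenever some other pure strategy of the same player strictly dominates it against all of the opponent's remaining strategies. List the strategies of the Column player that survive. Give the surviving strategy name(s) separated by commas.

CL, CR, R

For the Row player, West strictly dominates South on the remaining columns (L: 9>7, CL: 8>5, CR: 7>3, R: 10>9); eliminate South.
Row East is eliminated: West beats it against every remaining column (L: 9>3, CL: 8>2, CR: 7>3, R: 10>9).
Column L is eliminated: R beats it against every remaining row (North: 7>1, West: 11>1).
Among the remaining strategies, none is strictly dominated by another pure strategy of the same player, so the elimination stops.
Surviving strategies — the Row player: {North, West}; the Column player: {CL, CR, R}.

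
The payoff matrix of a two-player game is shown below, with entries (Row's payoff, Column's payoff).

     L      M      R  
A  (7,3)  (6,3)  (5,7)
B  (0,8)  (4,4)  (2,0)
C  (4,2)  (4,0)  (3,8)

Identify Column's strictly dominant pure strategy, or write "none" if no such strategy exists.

L fails to dominate M at A (3=3).
M fails to dominate L at A (3=3).
R fails to dominate L at B (0<8).
No single strategy dominates all the others.

none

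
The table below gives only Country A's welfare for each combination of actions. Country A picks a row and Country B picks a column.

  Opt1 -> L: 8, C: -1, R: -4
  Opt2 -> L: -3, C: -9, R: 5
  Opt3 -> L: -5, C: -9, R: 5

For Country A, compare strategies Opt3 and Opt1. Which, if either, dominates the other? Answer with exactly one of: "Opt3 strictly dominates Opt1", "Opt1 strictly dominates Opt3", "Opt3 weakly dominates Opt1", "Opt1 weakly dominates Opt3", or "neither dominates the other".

Opt3's payoffs vs Opt1's, by Country B's action — L: -5<8, C: -9<-1, R: 5>-4.
Opt3 does better at R but worse at L, C; neither strategy dominates the other.

neither dominates the other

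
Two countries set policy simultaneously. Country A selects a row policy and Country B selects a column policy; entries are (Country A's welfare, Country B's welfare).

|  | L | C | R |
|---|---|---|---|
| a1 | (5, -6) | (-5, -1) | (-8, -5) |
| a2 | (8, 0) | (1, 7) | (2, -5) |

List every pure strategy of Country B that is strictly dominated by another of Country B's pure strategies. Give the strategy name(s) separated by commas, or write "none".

L: dominated, since C does at least as well everywhere (a1: -1>-6, a2: 7>0).
C: no other strategy beats it everywhere (L at a1 (-1>-6); R at a1 (-1>-5)).
R: dominated, since C does at least as well everywhere (a1: -1>-5, a2: 7>-5).

L, R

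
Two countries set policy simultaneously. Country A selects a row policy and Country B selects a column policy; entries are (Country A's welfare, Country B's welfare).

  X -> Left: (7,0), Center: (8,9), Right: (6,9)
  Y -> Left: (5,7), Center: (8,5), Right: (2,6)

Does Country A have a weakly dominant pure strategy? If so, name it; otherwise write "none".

X

X vs Y: Left: 7>5, Center: 8=8, Right: 6>2.
X is at least as good as every other strategy against every opponent action, so it is weakly dominant.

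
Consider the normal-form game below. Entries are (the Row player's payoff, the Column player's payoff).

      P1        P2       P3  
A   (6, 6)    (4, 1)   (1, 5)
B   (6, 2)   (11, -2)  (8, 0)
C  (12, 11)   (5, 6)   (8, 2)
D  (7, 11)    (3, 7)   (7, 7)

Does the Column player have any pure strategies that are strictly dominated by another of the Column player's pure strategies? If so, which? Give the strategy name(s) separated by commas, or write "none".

P2, P3

P1: no other strategy beats it everywhere (P2 at A (6>1); P3 at A (6>5)).
P1 strictly dominates P2 — A: 6>1, B: 2>-2, C: 11>6, D: 11>7.
P1 strictly dominates P3 — A: 6>5, B: 2>0, C: 11>2, D: 11>7.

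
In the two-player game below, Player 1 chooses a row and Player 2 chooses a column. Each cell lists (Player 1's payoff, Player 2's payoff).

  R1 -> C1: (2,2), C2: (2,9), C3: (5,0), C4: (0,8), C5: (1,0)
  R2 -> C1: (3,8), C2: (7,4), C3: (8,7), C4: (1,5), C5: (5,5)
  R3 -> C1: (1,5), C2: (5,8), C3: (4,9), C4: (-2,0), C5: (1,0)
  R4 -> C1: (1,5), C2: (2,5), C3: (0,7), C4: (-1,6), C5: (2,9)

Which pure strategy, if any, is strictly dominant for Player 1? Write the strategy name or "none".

R2

R2 vs R1: C1: 3>2, C2: 7>2, C3: 8>5, C4: 1>0, C5: 5>1.
R2 vs R3: C1: 3>1, C2: 7>5, C3: 8>4, C4: 1>-2, C5: 5>1.
R2 vs R4: C1: 3>1, C2: 7>2, C3: 8>0, C4: 1>-1, C5: 5>2.
R2 strictly beats every other strategy against every opponent action, so it is strictly dominant.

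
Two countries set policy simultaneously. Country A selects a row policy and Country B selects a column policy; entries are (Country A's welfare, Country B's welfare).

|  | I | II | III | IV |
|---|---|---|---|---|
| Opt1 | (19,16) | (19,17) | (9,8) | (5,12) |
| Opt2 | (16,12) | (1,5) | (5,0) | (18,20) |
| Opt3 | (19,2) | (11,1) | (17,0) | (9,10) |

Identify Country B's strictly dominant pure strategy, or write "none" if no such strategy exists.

I fails to dominate II at Opt1 (16<17).
II fails to dominate I at Opt2 (5<12).
III fails to dominate I at Opt1 (8<16).
IV fails to dominate I at Opt1 (12<16).
No single strategy dominates all the others.

none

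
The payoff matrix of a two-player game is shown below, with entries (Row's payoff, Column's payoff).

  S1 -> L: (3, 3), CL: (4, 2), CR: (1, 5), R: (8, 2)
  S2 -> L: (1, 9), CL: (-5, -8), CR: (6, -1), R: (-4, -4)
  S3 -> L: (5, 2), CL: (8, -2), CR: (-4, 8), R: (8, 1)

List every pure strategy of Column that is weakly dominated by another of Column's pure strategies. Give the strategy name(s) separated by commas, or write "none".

L: no other strategy beats it everywhere (CL at S1 (3>2); CR at S2 (9>-1); R at S1 (3>2)).
L weakly dominates CL — S1: 3>2, S2: 9>-8, S3: 2>-2.
Nothing dominates CR: L at S1 (5>3); CL at S1 (5>2); R at S1 (5>2).
L weakly dominates R — S1: 3>2, S2: 9>-4, S3: 2>1.

CL, R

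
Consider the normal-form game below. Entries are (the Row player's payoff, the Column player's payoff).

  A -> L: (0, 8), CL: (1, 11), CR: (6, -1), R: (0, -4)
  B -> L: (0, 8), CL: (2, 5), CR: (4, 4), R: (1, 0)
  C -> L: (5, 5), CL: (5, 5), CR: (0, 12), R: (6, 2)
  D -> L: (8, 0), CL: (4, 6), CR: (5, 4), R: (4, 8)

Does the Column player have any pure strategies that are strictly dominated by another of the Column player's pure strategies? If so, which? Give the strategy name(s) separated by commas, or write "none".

none

L is not dominated — it holds its own against CL at B (8>5); CR at A (8>-1); R at A (8>-4).
CL is not dominated — it holds its own against L at A (11>8); CR at A (11>-1); R at A (11>-4).
Nothing dominates CR: L at C (12>5); CL at C (12>5); R at A (-1>-4).
Nothing dominates R: L at D (8>0); CL at D (8>6); CR at D (8>4).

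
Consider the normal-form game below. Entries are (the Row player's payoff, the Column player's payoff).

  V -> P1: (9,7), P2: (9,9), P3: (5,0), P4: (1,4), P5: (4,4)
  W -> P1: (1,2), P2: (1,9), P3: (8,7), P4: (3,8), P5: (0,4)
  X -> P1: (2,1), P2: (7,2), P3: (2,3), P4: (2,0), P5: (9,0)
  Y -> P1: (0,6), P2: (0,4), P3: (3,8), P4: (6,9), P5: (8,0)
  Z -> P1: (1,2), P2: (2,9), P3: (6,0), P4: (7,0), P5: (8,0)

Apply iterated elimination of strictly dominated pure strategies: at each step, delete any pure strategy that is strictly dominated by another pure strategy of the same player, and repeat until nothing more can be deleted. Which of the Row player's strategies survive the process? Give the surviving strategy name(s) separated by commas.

V

The Column player's strategy P5 is strictly dominated by P2 (V: 9>4, W: 9>4, X: 2>0, Y: 4>0, Z: 9>0) and is removed.
For the Row player, Z strictly dominates Y on the remaining columns (P1: 1>0, P2: 2>0, P3: 6>3, P4: 7>6); eliminate Y.
For the Column player, P2 strictly dominates P1 on the remaining rows (V: 9>7, W: 9>2, X: 2>1, Z: 9>2); eliminate P1.
Column P4 is eliminated: P2 beats it against every remaining row (V: 9>4, W: 9>8, X: 2>0, Z: 9>0).
For the Row player, V strictly dominates X on the remaining columns (P2: 9>7, P3: 5>2); eliminate X.
For the Column player, P2 strictly dominates P3 on the remaining rows (V: 9>0, W: 9>7, Z: 9>0); eliminate P3.
Row W is eliminated: V beats it against every remaining column (P2: 9>1).
For the Row player, V strictly dominates Z on the remaining columns (P2: 9>2); eliminate Z.
Among the remaining strategies, none is strictly dominated by another pure strategy of the same player, so the elimination stops.
Surviving strategies — the Row player: {V}; the Column player: {P2}.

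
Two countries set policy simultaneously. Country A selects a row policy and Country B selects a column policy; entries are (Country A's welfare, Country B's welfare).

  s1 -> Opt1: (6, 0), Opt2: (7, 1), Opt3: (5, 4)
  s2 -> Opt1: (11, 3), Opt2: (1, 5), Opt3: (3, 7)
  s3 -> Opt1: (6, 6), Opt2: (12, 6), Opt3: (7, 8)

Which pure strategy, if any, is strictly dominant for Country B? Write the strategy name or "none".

Opt3

Opt3 vs Opt1: s1: 4>0, s2: 7>3, s3: 8>6.
Opt3 vs Opt2: s1: 4>1, s2: 7>5, s3: 8>6.
Opt3 strictly beats every other strategy against every opponent action, so it is strictly dominant.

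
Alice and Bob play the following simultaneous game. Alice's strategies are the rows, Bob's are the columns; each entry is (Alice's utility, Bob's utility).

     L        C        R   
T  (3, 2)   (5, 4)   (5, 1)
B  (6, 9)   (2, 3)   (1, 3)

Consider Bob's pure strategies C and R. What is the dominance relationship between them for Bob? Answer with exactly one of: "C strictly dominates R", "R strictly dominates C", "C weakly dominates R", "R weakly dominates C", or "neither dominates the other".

C weakly dominates R

C's payoffs vs R's, by Alice's action — T: 4>1, B: 3=3.
C is at least as good everywhere and strictly better somewhere (tied only at B), so C weakly but not strictly dominates R.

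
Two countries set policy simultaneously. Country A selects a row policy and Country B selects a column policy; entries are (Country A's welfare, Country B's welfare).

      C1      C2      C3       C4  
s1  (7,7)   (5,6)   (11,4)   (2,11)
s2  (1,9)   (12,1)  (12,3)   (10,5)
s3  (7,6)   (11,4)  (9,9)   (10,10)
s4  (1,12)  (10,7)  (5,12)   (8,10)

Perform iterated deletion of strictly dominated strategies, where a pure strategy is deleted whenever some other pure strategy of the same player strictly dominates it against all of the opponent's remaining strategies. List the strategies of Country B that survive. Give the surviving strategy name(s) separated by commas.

For Country A, s3 strictly dominates s4 on the remaining columns (C1: 7>1, C2: 11>10, C3: 9>5, C4: 10>8); eliminate s4.
Column C2 is eliminated: C1 beats it against every remaining row (s1: 7>6, s2: 9>1, s3: 6>4).
For Country B, C4 strictly dominates C3 on the remaining rows (s1: 11>4, s2: 5>3, s3: 10>9); eliminate C3.
Among the remaining strategies, none is strictly dominated by another pure strategy of the same player, so the elimination stops.
Surviving strategies — Country A: {s1, s2, s3}; Country B: {C1, C4}.

C1, C4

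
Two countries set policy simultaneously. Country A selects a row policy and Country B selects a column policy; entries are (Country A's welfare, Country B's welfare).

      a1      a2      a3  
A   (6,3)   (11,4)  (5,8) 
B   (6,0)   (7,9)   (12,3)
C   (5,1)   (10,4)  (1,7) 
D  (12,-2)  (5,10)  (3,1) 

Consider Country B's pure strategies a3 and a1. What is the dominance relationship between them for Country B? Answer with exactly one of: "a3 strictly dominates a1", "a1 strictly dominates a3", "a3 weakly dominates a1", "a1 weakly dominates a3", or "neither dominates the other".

a3 strictly dominates a1

a3's payoffs vs a1's, by Country A's action — A: 8>3, B: 3>0, C: 7>1, D: 1>-2.
a3 gives a strictly higher payoff against each opponent action, so a3 strictly dominates a1.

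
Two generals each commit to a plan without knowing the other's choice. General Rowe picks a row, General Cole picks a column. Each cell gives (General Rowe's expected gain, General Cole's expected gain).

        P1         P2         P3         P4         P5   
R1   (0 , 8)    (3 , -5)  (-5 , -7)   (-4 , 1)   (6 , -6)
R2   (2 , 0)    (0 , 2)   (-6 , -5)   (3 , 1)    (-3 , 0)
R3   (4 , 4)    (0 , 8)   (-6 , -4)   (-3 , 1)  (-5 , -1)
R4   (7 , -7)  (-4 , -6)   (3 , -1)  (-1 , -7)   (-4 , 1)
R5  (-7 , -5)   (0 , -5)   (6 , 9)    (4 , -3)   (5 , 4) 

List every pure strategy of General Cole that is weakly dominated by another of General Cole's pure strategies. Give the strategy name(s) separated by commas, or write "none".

none

Nothing dominates P1: P2 at R1 (8>-5); P3 at R1 (8>-7); P4 at R1 (8>1); P5 at R1 (8>-6).
P2: no other strategy beats it everywhere (P1 at R2 (2>0); P3 at R1 (-5>-7); P4 at R2 (2>1); P5 at R1 (-5>-6)).
P3: no other strategy beats it everywhere (P1 at R4 (-1>-7); P2 at R4 (-1>-6); P4 at R4 (-1>-7); P5 at R5 (9>4)).
P4 is not dominated — it holds its own against P1 at R2 (1>0); P2 at R1 (1>-5); P3 at R1 (1>-7); P5 at R1 (1>-6).
P5 is not dominated — it holds its own against P1 at R4 (1>-7); P2 at R4 (1>-6); P3 at R1 (-6>-7); P4 at R4 (1>-7).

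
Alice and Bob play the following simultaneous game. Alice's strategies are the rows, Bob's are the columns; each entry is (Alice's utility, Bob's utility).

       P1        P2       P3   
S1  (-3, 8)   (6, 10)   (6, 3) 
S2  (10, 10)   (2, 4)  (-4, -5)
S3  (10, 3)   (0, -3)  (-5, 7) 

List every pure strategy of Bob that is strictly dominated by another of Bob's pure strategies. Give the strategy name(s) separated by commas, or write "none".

Nothing dominates P1: P2 at S2 (10>4); P3 at S1 (8>3).
P2 is not dominated — it holds its own against P1 at S1 (10>8); P3 at S1 (10>3).
P3 is not dominated — it holds its own against P1 at S3 (7>3); P2 at S3 (7>-3).

none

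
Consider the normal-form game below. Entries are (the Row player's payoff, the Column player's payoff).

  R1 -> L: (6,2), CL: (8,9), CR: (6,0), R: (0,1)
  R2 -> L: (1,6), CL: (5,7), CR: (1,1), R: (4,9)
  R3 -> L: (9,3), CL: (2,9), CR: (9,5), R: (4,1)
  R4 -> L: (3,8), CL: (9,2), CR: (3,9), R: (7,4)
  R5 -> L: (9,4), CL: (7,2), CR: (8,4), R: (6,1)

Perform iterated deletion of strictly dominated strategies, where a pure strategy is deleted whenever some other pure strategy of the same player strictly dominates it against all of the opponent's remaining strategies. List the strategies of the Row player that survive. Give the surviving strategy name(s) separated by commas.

Row R2 is eliminated: R4 beats it against every remaining column (L: 3>1, CL: 9>5, CR: 3>1, R: 7>4).
For the Column player, L strictly dominates R on the remaining rows (R1: 2>1, R3: 3>1, R4: 8>4, R5: 4>1); eliminate R.
Among the remaining strategies, none is strictly dominated by another pure strategy of the same player, so the elimination stops.
Surviving strategies — the Row player: {R1, R3, R4, R5}; the Column player: {L, CL, CR}.

R1, R3, R4, R5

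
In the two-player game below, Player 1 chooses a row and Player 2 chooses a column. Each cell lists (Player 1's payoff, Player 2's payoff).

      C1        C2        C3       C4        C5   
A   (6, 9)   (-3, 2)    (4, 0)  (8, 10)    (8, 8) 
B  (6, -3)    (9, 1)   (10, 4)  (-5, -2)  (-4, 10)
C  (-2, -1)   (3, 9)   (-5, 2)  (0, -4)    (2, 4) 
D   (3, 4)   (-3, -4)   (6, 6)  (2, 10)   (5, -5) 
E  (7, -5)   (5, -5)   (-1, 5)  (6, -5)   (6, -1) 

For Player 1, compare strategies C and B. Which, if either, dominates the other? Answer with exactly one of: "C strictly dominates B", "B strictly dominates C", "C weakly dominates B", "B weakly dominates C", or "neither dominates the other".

neither dominates the other

Compare C to B across every action of Player 2: C1: -2<6, C2: 3<9, C3: -5<10, C4: 0>-5, C5: 2>-4.
C does better at C4, C5 but worse at C1, C2, C3; neither strategy dominates the other.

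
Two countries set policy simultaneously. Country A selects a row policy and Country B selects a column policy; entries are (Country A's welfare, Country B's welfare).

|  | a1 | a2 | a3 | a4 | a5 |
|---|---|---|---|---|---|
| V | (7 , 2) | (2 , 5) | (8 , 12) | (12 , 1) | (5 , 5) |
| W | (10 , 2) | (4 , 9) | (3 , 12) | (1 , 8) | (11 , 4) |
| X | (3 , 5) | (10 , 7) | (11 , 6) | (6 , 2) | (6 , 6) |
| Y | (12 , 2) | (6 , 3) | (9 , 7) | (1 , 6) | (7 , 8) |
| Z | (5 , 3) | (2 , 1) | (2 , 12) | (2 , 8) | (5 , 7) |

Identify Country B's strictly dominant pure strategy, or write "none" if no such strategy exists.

a1 fails to dominate a2 at V (2<5).
a2 fails to dominate a1 at Z (1<3).
a3 fails to dominate a2 at X (6<7).
a4 fails to dominate a1 at V (1<2).
a5 fails to dominate a2 at V (5=5).
No single strategy dominates all the others.

none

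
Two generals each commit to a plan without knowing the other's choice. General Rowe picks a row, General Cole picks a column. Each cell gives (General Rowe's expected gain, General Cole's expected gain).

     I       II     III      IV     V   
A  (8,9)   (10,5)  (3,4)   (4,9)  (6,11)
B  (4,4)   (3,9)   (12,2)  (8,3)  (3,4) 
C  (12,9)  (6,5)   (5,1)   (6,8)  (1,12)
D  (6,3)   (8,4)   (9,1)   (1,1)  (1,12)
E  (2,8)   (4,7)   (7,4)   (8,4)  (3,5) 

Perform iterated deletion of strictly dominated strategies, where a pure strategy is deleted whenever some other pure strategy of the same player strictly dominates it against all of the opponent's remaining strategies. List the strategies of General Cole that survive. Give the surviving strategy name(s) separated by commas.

V

For General Cole, I strictly dominates III on the remaining rows (A: 9>4, B: 4>2, C: 9>1, D: 3>1, E: 8>4); eliminate III.
For General Rowe, A strictly dominates D on the remaining columns (I: 8>6, II: 10>8, IV: 4>1, V: 6>1); eliminate D.
For General Cole, V strictly dominates IV on the remaining rows (A: 11>9, B: 4>3, C: 12>8, E: 5>4); eliminate IV.
Row B is eliminated: A beats it against every remaining column (I: 8>4, II: 10>3, V: 6>3).
Row E is eliminated: A beats it against every remaining column (I: 8>2, II: 10>4, V: 6>3).
Column I is eliminated: V beats it against every remaining row (A: 11>9, C: 12>9).
Row C is eliminated: A beats it against every remaining column (II: 10>6, V: 6>1).
General Cole's strategy II is strictly dominated by V (A: 11>5) and is removed.
Among the remaining strategies, none is strictly dominated by another pure strategy of the same player, so the elimination stops.
Surviving strategies — General Rowe: {A}; General Cole: {V}.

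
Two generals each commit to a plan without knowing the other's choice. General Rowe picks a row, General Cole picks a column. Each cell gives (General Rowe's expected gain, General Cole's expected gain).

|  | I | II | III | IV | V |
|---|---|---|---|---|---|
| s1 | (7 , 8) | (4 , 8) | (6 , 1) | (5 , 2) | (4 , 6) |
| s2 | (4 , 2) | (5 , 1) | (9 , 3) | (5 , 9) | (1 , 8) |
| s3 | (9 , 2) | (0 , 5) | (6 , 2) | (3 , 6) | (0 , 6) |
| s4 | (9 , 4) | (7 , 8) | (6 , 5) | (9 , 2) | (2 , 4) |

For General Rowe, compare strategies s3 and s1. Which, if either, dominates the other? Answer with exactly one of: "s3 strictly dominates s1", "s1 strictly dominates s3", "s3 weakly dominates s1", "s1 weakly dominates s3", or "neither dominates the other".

Compare s3 to s1 across each choice by General Cole: I: 9>7, II: 0<4, III: 6=6, IV: 3<5, V: 0<4.
s3 does better at I but worse at II, IV, V; neither strategy dominates the other.

neither dominates the other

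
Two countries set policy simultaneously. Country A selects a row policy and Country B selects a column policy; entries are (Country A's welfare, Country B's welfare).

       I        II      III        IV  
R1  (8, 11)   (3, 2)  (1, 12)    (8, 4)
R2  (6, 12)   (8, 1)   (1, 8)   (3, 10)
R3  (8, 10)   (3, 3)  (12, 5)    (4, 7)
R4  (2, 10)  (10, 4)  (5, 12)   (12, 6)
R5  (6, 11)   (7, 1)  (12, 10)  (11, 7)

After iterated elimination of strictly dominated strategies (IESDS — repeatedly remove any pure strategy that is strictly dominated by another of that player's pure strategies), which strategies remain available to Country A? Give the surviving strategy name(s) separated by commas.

R1, R3, R5

Column II is eliminated: I beats it against every remaining row (R1: 11>2, R2: 12>1, R3: 10>3, R4: 10>4, R5: 11>1).
For Country A, R3 strictly dominates R2 on the remaining columns (I: 8>6, III: 12>1, IV: 4>3); eliminate R2.
Column IV is eliminated: I beats it against every remaining row (R1: 11>4, R3: 10>7, R4: 10>6, R5: 11>7).
Row R4 is eliminated: R3 beats it against every remaining column (I: 8>2, III: 12>5).
Among the remaining strategies, none is strictly dominated by another pure strategy of the same player, so the elimination stops.
Surviving strategies — Country A: {R1, R3, R5}; Country B: {I, III}.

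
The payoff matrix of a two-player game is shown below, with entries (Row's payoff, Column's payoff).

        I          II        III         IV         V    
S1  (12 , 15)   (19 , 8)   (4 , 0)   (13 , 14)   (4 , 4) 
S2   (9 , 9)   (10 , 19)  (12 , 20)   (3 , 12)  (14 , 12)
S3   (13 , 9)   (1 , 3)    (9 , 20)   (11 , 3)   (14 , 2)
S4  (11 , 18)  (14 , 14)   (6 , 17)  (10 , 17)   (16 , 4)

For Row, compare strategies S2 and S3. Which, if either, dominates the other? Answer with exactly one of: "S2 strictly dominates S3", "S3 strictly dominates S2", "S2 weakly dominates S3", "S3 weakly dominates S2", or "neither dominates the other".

neither dominates the other

S2's payoffs vs S3's, by Column's action — I: 9<13, II: 10>1, III: 12>9, IV: 3<11, V: 14=14.
S2 does better at II, III but worse at I, IV; neither strategy dominates the other.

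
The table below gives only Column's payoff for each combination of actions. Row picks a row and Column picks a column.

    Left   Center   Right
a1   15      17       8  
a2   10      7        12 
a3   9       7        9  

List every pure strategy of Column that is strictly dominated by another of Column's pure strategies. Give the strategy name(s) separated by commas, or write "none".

Nothing dominates Left: Center at a2 (10>7); Right at a1 (15>8).
Nothing dominates Center: Left at a1 (17>15); Right at a1 (17>8).
Right: no other strategy beats it everywhere (Left at a2 (12>10); Center at a2 (12>7)).

none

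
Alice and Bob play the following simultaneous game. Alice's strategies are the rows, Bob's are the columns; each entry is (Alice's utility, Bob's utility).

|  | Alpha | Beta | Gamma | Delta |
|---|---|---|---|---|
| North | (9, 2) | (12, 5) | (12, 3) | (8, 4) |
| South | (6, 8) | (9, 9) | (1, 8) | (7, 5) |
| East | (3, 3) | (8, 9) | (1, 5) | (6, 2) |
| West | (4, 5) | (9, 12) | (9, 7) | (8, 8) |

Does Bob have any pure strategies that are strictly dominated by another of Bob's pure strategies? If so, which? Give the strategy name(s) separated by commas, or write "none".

Alpha, Gamma, Delta

Alpha is strictly dominated by Beta (North: 5>2, South: 9>8, East: 9>3, West: 12>5).
Nothing dominates Beta: Alpha at North (5>2); Gamma at North (5>3); Delta at North (5>4).
Beta strictly dominates Gamma — North: 5>3, South: 9>8, East: 9>5, West: 12>7.
Beta strictly dominates Delta — North: 5>4, South: 9>5, East: 9>2, West: 12>8.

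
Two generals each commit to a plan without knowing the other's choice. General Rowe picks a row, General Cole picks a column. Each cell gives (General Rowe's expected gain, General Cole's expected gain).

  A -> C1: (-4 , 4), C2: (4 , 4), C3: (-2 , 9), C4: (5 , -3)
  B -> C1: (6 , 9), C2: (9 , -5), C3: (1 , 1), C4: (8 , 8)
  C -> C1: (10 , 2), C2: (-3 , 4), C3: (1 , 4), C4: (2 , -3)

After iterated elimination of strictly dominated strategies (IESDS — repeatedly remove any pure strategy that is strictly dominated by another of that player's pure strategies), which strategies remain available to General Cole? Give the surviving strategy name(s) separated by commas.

C1, C2, C3

General Rowe's strategy A is strictly dominated by B (C1: 6>-4, C2: 9>4, C3: 1>-2, C4: 8>5) and is removed.
Column C4 is eliminated: C1 beats it against every remaining row (B: 9>8, C: 2>-3).
Among the remaining strategies, none is strictly dominated by another pure strategy of the same player, so the elimination stops.
Surviving strategies — General Rowe: {B, C}; General Cole: {C1, C2, C3}.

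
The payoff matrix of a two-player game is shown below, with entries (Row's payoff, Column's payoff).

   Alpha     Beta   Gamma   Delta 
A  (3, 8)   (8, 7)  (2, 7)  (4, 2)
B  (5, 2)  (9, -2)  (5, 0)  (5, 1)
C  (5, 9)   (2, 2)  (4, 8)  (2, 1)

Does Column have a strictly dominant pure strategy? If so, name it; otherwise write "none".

Alpha

Alpha vs Beta: A: 8>7, B: 2>-2, C: 9>2.
Alpha vs Gamma: A: 8>7, B: 2>0, C: 9>8.
Alpha vs Delta: A: 8>2, B: 2>1, C: 9>1.
Alpha strictly beats every other strategy against every opponent action, so it is strictly dominant.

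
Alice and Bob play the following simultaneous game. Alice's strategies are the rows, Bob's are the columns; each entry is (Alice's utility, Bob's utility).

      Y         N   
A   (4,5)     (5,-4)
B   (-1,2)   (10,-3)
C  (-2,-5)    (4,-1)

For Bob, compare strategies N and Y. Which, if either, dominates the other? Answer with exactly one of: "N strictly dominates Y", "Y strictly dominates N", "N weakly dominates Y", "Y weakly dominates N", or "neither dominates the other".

Compare N to Y across each opponent action: A: -4<5, B: -3<2, C: -1>-5.
N does better at C but worse at A, B; neither strategy dominates the other.

neither dominates the other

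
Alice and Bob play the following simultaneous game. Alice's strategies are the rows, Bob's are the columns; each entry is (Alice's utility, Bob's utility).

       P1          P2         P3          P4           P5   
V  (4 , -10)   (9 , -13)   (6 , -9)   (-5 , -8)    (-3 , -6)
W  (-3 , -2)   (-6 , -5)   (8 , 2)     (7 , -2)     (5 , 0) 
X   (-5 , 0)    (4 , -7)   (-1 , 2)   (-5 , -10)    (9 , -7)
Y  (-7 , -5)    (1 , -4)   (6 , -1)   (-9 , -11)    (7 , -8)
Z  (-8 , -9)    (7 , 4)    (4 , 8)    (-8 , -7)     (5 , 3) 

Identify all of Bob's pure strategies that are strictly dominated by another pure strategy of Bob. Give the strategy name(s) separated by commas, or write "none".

P1: dominated, since P3 does at least as well everywhere (V: -9>-10, W: 2>-2, X: 2>0, Y: -1>-5, Z: 8>-9).
P2: dominated, since P3 does at least as well everywhere (V: -9>-13, W: 2>-5, X: 2>-7, Y: -1>-4, Z: 8>4).
P3: no other strategy beats it everywhere (P1 at V (-9>-10); P2 at V (-9>-13); P4 at W (2>-2); P5 at W (2>0)).
P4 is strictly dominated by P5 (V: -6>-8, W: 0>-2, X: -7>-10, Y: -8>-11, Z: 3>-7).
Nothing dominates P5: P1 at V (-6>-10); P2 at V (-6>-13); P3 at V (-6>-9); P4 at V (-6>-8).

P1, P2, P4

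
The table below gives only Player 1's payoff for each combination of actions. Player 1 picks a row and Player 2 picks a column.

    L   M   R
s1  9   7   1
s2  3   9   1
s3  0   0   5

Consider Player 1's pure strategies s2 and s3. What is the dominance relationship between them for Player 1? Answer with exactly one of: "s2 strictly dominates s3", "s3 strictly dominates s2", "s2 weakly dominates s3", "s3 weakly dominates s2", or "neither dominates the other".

neither dominates the other

Compare s2 to s3 across each opponent action: L: 3>0, M: 9>0, R: 1<5.
s2 does better at L, M but worse at R; neither strategy dominates the other.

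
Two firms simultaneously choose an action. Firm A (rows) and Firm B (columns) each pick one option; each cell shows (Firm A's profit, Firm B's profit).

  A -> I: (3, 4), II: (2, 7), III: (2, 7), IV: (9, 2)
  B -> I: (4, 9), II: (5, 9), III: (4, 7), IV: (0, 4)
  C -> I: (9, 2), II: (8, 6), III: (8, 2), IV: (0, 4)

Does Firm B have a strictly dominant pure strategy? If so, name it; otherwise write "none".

none

I fails to dominate II at A (4<7).
II fails to dominate I at B (9=9).
III fails to dominate I at B (7<9).
IV fails to dominate I at A (2<4).
No single strategy dominates all the others.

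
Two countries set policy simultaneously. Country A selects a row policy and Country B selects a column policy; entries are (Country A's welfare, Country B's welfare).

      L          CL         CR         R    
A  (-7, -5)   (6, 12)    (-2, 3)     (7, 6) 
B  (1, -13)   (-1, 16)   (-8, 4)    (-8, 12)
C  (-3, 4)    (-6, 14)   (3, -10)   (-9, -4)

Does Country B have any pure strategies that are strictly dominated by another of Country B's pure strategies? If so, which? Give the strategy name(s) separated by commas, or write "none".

L: dominated, since CL does at least as well everywhere (A: 12>-5, B: 16>-13, C: 14>4).
CL: no other strategy beats it everywhere (L at A (12>-5); CR at A (12>3); R at A (12>6)).
CR: dominated, since CL does at least as well everywhere (A: 12>3, B: 16>4, C: 14>-10).
CL strictly dominates R — A: 12>6, B: 16>12, C: 14>-4.

L, CR, R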